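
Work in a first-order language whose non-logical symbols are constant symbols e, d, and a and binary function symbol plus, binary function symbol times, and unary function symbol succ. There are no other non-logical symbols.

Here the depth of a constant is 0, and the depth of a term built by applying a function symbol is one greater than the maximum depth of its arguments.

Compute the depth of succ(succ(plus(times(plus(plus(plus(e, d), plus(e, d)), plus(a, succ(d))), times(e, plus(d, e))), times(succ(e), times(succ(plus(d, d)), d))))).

7

depth(plus(e, d)) = 1 + max(0, 0) = 1
depth(plus(plus(e, d), plus(e, d))) = 1 + max(1, 1) = 2
depth(succ(d)) = 1 + depth(d) = 1 + 0 = 1
depth(plus(a, succ(d))) = 1 + max(0, 1) = 2
depth(plus(plus(plus(e, d), plus(e, d)), plus(a, succ(d)))) = 1 + max(2, 2) = 3
depth(plus(d, e)) = 1 + max(0, 0) = 1
depth(times(e, plus(d, e))) = 1 + max(0, 1) = 2
depth(times(plus(plus(plus(e, d), plus(e, d)), plus(a, succ(d))), times(e, plus(d, e)))) = 1 + max(3, 2) = 4
depth(succ(e)) = 1 + depth(e) = 1 + 0 = 1
depth(plus(d, d)) = 1 + max(0, 0) = 1
depth(succ(plus(d, d))) = 1 + depth(plus(d, d)) = 1 + 1 = 2
depth(times(succ(plus(d, d)), d)) = 1 + max(2, 0) = 3
depth(times(succ(e), times(succ(plus(d, d)), d))) = 1 + max(1, 3) = 4
depth(plus(times(plus(plus(plus(e, d), plus(e, d)), plus(a, succ(d))), times(e, plus(d, e))), times(succ(e), times(succ(plus(d, d)), d)))) = 1 + max(4, 4) = 5
depth(succ(plus(times(plus(plus(plus(e, d), plus(e, d)), plus(a, succ(d))), times(e, plus(d, e))), times(succ(e), times(succ(plus(d, d)), d))))) = 1 + depth(plus(times(plus(plus(plus(e, d), plus(e, d)), plus(a, succ(d))), times(e, plus(d, e))), times(succ(e), times(succ(plus(d, d)), d)))) = 1 + 5 = 6
depth(succ(succ(plus(times(plus(plus(plus(e, d), plus(e, d)), plus(a, succ(d))), times(e, plus(d, e))), times(succ(e), times(succ(plus(d, d)), d)))))) = 1 + depth(succ(plus(times(plus(plus(plus(e, d), plus(e, d)), plus(a, succ(d))), times(e, plus(d, e))), times(succ(e), times(succ(plus(d, d)), d))))) = 1 + 6 = 7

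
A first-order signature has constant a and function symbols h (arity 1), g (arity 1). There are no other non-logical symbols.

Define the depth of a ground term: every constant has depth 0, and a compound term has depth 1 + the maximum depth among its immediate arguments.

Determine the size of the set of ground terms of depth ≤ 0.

Let N_k count ground terms of depth at most k. Each non-constant term of depth ≤ k is some function symbol applied to depth-≤(k−1) arguments, giving N_k = 1 + N_{k-1} + N_{k-1}.
N_0 = 1

1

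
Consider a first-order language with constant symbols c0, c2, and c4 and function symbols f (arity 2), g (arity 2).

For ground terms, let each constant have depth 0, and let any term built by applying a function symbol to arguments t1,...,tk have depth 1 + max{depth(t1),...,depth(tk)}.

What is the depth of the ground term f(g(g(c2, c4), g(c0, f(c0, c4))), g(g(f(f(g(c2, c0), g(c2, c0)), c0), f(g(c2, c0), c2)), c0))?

depth(g(c2, c4)) = 1 + max(0, 0) = 1
depth(f(c0, c4)) = 1 + max(0, 0) = 1
depth(g(c0, f(c0, c4))) = 1 + max(0, 1) = 2
depth(g(g(c2, c4), g(c0, f(c0, c4)))) = 1 + max(1, 2) = 3
depth(g(c2, c0)) = 1 + max(0, 0) = 1
depth(f(g(c2, c0), g(c2, c0))) = 1 + max(1, 1) = 2
depth(f(f(g(c2, c0), g(c2, c0)), c0)) = 1 + max(2, 0) = 3
depth(f(g(c2, c0), c2)) = 1 + max(1, 0) = 2
depth(g(f(f(g(c2, c0), g(c2, c0)), c0), f(g(c2, c0), c2))) = 1 + max(3, 2) = 4
depth(g(g(f(f(g(c2, c0), g(c2, c0)), c0), f(g(c2, c0), c2)), c0)) = 1 + max(4, 0) = 5
depth(f(g(g(c2, c4), g(c0, f(c0, c4))), g(g(f(f(g(c2, c0), g(c2, c0)), c0), f(g(c2, c0), c2)), c0))) = 1 + max(3, 5) = 6

6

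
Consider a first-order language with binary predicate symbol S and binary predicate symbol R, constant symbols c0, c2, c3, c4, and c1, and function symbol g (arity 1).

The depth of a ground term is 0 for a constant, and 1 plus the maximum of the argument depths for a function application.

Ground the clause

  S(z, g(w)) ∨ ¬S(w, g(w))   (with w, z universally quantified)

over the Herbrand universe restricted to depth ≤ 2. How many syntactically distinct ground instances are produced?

225

Ground terms of depth ≤ 2:
  Let N_k = |{terms of depth ≤ k}|. Then N_0 = 5 and N_k = 5 + N_{k-1} for k ≥ 1 (one summand per function symbol, arity giving the exponent).
  N_0 = 5
  N_1 = 5 + 5 = 10
  N_2 = 5 + 10 = 15
So there are 15 ground terms available for substitution.
The clause has 2 distinct variables (w, z), each appearing in the body. In the free term algebra distinct substitutions yield syntactically distinct ground instances.
Number of ground instances = 15^2 = 225.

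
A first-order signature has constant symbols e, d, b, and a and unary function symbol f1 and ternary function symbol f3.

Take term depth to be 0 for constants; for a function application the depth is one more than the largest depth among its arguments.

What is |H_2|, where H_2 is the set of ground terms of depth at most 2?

Let N_k count ground terms of depth at most k. Each non-constant term of depth ≤ k is some function symbol applied to depth-≤(k−1) arguments, giving N_k = 4 + N_{k-1} + N_{k-1}^3.
N_0 = 4
N_1 = 4 + 4 + 4^3 = 72
N_2 = 4 + 72 + 72^3 = 373324

373324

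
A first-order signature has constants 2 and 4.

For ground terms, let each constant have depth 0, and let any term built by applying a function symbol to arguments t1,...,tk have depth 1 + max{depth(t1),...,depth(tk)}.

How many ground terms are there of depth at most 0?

With no function symbols every ground term is a constant, so there are exactly 2 ground terms at every depth bound.
N_0 = 2

2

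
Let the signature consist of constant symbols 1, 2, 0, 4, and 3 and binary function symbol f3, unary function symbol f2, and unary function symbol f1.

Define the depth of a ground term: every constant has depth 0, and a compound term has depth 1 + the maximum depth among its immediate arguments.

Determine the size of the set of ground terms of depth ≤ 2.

1685

Let N_k = |{terms of depth ≤ k}|. Then N_0 = 5 and N_k = 5 + N_{k-1}^2 + N_{k-1} + N_{k-1} for k ≥ 1 (one summand per function symbol, arity giving the exponent).
N_0 = 5
N_1 = 5 + 5^2 + 5 + 5 = 40
N_2 = 5 + 40^2 + 40 + 40 = 1685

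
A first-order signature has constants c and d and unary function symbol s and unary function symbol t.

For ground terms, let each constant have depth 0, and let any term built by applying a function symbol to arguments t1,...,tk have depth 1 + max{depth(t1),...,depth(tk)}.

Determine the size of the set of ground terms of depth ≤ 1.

6

Let N_k count ground terms of depth at most k. Each non-constant term of depth ≤ k is some function symbol applied to depth-≤(k−1) arguments, giving N_k = 2 + N_{k-1} + N_{k-1}.
N_0 = 2
N_1 = 2 + 2 + 2 = 6
Explicitly: c, d, s(c), s(d), t(c), t(d).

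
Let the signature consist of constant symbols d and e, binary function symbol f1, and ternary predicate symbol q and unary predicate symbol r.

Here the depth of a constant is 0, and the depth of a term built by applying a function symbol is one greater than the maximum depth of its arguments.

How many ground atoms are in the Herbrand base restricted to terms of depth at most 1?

First count ground terms of depth ≤ 1.
Write N_k for the number of ground terms of depth ≤ k. A term of depth ≤ k is either a constant or a function symbol applied to arguments of depth ≤ k−1, so N_k = 2 + N_{k-1}^2.
N_0 = 2
N_1 = 2 + 2^2 = 6
Explicitly: d, e, f1(d, d), f1(d, e), f1(e, d), f1(e, e).
So |H| = 6.
A ground atom is a predicate applied to a tuple of terms from H, so the count is the sum over predicates of |H|^arity:
  q: 6^3 = 216;  r: 6
Total ground atoms: 216 + 6 = 222.

222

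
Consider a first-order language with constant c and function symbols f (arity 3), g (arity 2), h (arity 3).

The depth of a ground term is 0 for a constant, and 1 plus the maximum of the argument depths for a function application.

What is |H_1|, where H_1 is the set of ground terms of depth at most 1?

Write N_k for the number of ground terms of depth ≤ k. A term of depth ≤ k is either a constant or a function symbol applied to arguments of depth ≤ k−1, so N_k = 1 + N_{k-1}^3 + N_{k-1}^2 + N_{k-1}^3.
N_0 = 1
N_1 = 1 + 1^3 + 1^2 + 1^3 = 4
Explicitly: c, f(c, c, c), g(c, c), h(c, c, c).

4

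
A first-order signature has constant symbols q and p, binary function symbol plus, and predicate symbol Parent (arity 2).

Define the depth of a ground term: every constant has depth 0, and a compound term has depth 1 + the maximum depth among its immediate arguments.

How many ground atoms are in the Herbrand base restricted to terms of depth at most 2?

First count ground terms of depth ≤ 2.
Write N_k for the number of ground terms of depth ≤ k. A term of depth ≤ k is either a constant or a function symbol applied to arguments of depth ≤ k−1, so N_k = 2 + N_{k-1}^2.
N_0 = 2
N_1 = 2 + 2^2 = 6
N_2 = 2 + 6^2 = 38
So |H| = 38.
A ground atom is a predicate applied to a tuple of terms from H, so the count is the sum over predicates of |H|^arity:
  Parent: 38^2 = 1444
Total ground atoms: 1444.

1444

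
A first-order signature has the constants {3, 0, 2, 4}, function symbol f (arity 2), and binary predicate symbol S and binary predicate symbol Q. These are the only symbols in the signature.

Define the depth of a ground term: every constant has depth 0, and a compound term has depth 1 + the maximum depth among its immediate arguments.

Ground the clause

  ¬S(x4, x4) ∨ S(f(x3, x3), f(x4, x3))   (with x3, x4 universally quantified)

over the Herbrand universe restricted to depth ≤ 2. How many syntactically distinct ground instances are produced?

Ground terms of depth ≤ 2:
  If N_k denotes the number of depth-≤k ground terms, the 4 constants give N_0 = 4, and each function symbol of arity r contributes N_{k-1}^r new terms at level k: N_k = 4 + N_{k-1}^2.
  N_0 = 4
  N_1 = 4 + 4^2 = 20
  N_2 = 4 + 20^2 = 404
So there are 404 ground terms available for substitution.
Each of x3, x4 ranges independently over the available ground terms, and distinct assignments produce distinct instances.
Number of ground instances = 404^2 = 163216.

163216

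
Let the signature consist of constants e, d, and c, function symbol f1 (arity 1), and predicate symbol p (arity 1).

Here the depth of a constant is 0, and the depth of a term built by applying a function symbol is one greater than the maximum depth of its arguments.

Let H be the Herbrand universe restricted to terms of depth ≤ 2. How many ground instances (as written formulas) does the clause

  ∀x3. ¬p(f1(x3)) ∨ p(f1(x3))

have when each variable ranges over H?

Ground terms of depth ≤ 2:
  Write N_k for the number of ground terms of depth ≤ k. A term of depth ≤ k is either a constant or a function symbol applied to arguments of depth ≤ k−1, so N_k = 3 + N_{k-1}.
  N_0 = 3
  N_1 = 3 + 3 = 6
  N_2 = 3 + 6 = 9
  Explicitly: e, d, c, f1(e), f1(d), f1(c), f1(f1(e)), f1(f1(d)), f1(f1(c)).
So there are 9 ground terms available for substitution.
There is 1 variable to instantiate (x3),  occurring in at least one literal, so different choices give different ground instances.
Number of ground instances = 9.

9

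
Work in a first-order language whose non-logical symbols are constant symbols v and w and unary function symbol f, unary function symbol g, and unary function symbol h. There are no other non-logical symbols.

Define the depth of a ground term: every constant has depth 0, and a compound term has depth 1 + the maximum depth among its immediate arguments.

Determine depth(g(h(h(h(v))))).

depth(h(v)) = 1 + depth(v) = 1 + 0 = 1
depth(h(h(v))) = 1 + depth(h(v)) = 1 + 1 = 2
depth(h(h(h(v)))) = 1 + depth(h(h(v))) = 1 + 2 = 3
depth(g(h(h(h(v))))) = 1 + depth(h(h(h(v)))) = 1 + 3 = 4

4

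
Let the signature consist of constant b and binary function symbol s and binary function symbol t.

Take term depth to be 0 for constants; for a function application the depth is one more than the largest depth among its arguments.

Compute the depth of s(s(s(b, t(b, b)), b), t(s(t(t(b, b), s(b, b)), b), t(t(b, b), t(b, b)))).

5

depth(t(b, b)) = 1 + max(0, 0) = 1
depth(s(b, t(b, b))) = 1 + max(0, 1) = 2
depth(s(s(b, t(b, b)), b)) = 1 + max(2, 0) = 3
depth(s(b, b)) = 1 + max(0, 0) = 1
depth(t(t(b, b), s(b, b))) = 1 + max(1, 1) = 2
depth(s(t(t(b, b), s(b, b)), b)) = 1 + max(2, 0) = 3
depth(t(t(b, b), t(b, b))) = 1 + max(1, 1) = 2
depth(t(s(t(t(b, b), s(b, b)), b), t(t(b, b), t(b, b)))) = 1 + max(3, 2) = 4
depth(s(s(s(b, t(b, b)), b), t(s(t(t(b, b), s(b, b)), b), t(t(b, b), t(b, b))))) = 1 + max(3, 4) = 5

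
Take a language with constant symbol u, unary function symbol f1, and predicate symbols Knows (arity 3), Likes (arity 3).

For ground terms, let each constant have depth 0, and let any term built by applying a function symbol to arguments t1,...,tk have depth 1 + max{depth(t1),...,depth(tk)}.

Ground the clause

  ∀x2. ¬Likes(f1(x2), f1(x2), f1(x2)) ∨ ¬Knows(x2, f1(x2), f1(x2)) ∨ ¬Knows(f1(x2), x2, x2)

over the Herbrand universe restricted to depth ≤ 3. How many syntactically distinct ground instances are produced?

4

Ground terms of depth ≤ 3:
  Let N_k = |{terms of depth ≤ k}|. Then N_0 = 1 and N_k = 1 + N_{k-1} for k ≥ 1 (one summand per function symbol, arity giving the exponent).
  N_0 = 1
  N_1 = 1 + 1 = 2
  N_2 = 1 + 2 = 3
  N_3 = 1 + 3 = 4
  Explicitly: u, f1(u), f1(f1(u)), f1(f1(f1(u))).
So there are 4 ground terms available for substitution.
There is 1 variable to instantiate (x2),  occurring in at least one literal, so different choices give different ground instances.
Number of ground instances = 4.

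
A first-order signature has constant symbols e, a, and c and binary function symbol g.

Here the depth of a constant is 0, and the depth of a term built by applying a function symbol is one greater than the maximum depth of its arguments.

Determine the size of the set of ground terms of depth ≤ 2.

Count level by level. With function symbols g/2, the terms of depth ≤ k are the 3 constants together with each function applied to depth-≤(k−1) tuples, so N_k = 3 + N_{k-1}^2.
N_0 = 3
N_1 = 3 + 3^2 = 12
N_2 = 3 + 12^2 = 147

147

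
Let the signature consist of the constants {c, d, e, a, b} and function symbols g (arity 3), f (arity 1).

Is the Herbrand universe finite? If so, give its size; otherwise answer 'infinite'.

The signature has at least one function symbol (g, arity 3) and at least one constant (c).
Iterating g gives infinitely many distinct ground terms: c, g(c, c, c), g(g(c, c, c), g(c, c, c), g(c, c, c)), ...
So the Herbrand universe is infinite.

infinite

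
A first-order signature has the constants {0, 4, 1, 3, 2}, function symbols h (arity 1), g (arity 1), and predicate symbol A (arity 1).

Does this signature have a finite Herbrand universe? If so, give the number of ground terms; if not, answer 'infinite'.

The signature has at least one function symbol (h, arity 1) and at least one constant (0).
Iterating h gives infinitely many distinct ground terms: 0, h(0), h(h(0)), ...
So the Herbrand universe is infinite.

infinite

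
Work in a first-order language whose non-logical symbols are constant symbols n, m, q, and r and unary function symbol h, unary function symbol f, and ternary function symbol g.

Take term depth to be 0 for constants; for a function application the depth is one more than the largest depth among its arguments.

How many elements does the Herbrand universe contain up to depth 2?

439132

Write N_k for the number of ground terms of depth ≤ k. A term of depth ≤ k is either a constant or a function symbol applied to arguments of depth ≤ k−1, so N_k = 4 + N_{k-1} + N_{k-1} + N_{k-1}^3.
N_0 = 4
N_1 = 4 + 4 + 4 + 4^3 = 76
N_2 = 4 + 76 + 76 + 76^3 = 439132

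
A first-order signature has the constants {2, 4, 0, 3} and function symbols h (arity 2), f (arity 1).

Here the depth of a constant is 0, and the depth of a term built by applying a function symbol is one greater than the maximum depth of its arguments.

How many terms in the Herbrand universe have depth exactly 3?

364820

Let N_k count ground terms of depth at most k. Each non-constant term of depth ≤ k is some function symbol applied to depth-≤(k−1) arguments, giving N_k = 4 + N_{k-1}^2 + N_{k-1}.
N_0 = 4
N_1 = 4 + 4^2 + 4 = 24
N_2 = 4 + 24^2 + 24 = 604
N_3 = 4 + 604^2 + 604 = 365424
Terms of depth exactly 3: N_3 − N_2 = 365424 − 604 = 364820.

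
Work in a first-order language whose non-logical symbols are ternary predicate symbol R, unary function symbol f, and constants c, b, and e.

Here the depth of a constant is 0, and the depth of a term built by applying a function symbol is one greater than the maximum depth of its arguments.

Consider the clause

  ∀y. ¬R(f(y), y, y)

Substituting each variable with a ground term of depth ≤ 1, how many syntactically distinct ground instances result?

Ground terms of depth ≤ 1:
  If N_k denotes the number of depth-≤k ground terms, the 3 constants give N_0 = 3, and each function symbol of arity r contributes N_{k-1}^r new terms at level k: N_k = 3 + N_{k-1}.
  N_0 = 3
  N_1 = 3 + 3 = 6
  Explicitly: c, b, e, f(c), f(b), f(e).
So there are 6 ground terms available for substitution.
The clause has 1 distinct variable (y), which appears in the body. In the free term algebra distinct substitutions yield syntactically distinct ground instances.
Number of ground instances = 6.

6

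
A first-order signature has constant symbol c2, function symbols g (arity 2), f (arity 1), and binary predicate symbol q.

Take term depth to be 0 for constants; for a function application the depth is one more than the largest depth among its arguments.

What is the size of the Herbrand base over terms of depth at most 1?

9

First count ground terms of depth ≤ 1.
Let N_k = |{terms of depth ≤ k}|. Then N_0 = 1 and N_k = 1 + N_{k-1}^2 + N_{k-1} for k ≥ 1 (one summand per function symbol, arity giving the exponent).
N_0 = 1
N_1 = 1 + 1^2 + 1 = 3
Explicitly: c2, g(c2, c2), f(c2).
So |H| = 3.
For each predicate symbol, the number of ground atoms is |H| raised to its arity; summing:
  q: 3^2 = 9
Total ground atoms: 9.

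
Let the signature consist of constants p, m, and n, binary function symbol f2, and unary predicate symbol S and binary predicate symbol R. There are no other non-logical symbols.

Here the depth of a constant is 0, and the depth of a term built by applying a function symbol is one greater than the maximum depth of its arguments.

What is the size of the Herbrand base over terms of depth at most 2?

First count ground terms of depth ≤ 2.
Let N_k = |{terms of depth ≤ k}|. Then N_0 = 3 and N_k = 3 + N_{k-1}^2 for k ≥ 1 (one summand per function symbol, arity giving the exponent).
N_0 = 3
N_1 = 3 + 3^2 = 12
N_2 = 3 + 12^2 = 147
So |H| = 147.
Ground atoms are formed by filling each argument slot of a predicate with a term from H, so an r-ary predicate gives |H|^r atoms:
  S: 147;  R: 147^2 = 21609
Total ground atoms: 147 + 21609 = 21756.

21756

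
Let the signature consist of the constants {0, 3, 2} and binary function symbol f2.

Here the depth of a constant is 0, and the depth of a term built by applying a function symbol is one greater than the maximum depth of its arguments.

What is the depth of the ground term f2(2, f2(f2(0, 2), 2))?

3

depth(f2(0, 2)) = 1 + max(0, 0) = 1
depth(f2(f2(0, 2), 2)) = 1 + max(1, 0) = 2
depth(f2(2, f2(f2(0, 2), 2))) = 1 + max(0, 2) = 3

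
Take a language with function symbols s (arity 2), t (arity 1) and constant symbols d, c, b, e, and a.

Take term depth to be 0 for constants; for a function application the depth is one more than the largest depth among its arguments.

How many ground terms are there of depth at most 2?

Write N_k for the number of ground terms of depth ≤ k. A term of depth ≤ k is either a constant or a function symbol applied to arguments of depth ≤ k−1, so N_k = 5 + N_{k-1}^2 + N_{k-1}.
N_0 = 5
N_1 = 5 + 5^2 + 5 = 35
N_2 = 5 + 35^2 + 35 = 1265

1265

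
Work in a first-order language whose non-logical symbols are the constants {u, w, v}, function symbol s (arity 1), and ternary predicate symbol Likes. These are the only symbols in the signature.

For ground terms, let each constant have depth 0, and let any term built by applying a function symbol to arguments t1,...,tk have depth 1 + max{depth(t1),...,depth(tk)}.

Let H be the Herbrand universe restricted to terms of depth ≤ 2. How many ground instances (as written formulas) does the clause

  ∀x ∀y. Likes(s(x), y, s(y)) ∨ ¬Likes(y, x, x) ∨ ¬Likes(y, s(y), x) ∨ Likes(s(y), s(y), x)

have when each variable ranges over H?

Ground terms of depth ≤ 2:
  If N_k denotes the number of depth-≤k ground terms, the 3 constants give N_0 = 3, and each function symbol of arity r contributes N_{k-1}^r new terms at level k: N_k = 3 + N_{k-1}.
  N_0 = 3
  N_1 = 3 + 3 = 6
  N_2 = 3 + 6 = 9
  Explicitly: u, w, v, s(u), s(w), s(v), s(s(u)), s(s(w)), s(s(v)).
So there are 9 ground terms available for substitution.
Each of x, y ranges independently over the available ground terms, and distinct assignments produce distinct instances.
Number of ground instances = 9^2 = 81.

81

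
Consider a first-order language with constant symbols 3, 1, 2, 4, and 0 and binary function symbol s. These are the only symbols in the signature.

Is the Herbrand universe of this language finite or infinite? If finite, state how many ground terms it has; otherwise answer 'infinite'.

infinite

The signature has at least one function symbol (s, arity 2) and at least one constant (3).
Iterating s gives infinitely many distinct ground terms: 3, s(3, 3), s(s(3, 3), s(3, 3)), ...
So the Herbrand universe is infinite.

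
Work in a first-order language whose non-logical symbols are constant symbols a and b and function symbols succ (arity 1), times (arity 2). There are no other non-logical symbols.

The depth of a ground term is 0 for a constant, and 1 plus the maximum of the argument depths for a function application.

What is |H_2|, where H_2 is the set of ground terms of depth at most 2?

74

Write N_k for the number of ground terms of depth ≤ k. A term of depth ≤ k is either a constant or a function symbol applied to arguments of depth ≤ k−1, so N_k = 2 + N_{k-1} + N_{k-1}^2.
N_0 = 2
N_1 = 2 + 2 + 2^2 = 8
N_2 = 2 + 8 + 8^2 = 74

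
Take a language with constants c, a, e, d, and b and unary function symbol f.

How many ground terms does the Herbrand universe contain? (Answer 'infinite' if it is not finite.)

The signature has at least one function symbol (f, arity 1) and at least one constant (c).
Iterating f gives infinitely many distinct ground terms: c, f(c), f(f(c)), ...
So the Herbrand universe is infinite.

infinite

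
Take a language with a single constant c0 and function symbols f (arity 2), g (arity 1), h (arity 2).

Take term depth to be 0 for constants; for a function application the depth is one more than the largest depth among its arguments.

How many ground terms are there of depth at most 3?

2776

If N_k denotes the number of depth-≤k ground terms, the 1 constant gives N_0 = 1, and each function symbol of arity r contributes N_{k-1}^r new terms at level k: N_k = 1 + N_{k-1}^2 + N_{k-1} + N_{k-1}^2.
N_0 = 1
N_1 = 1 + 1^2 + 1 + 1^2 = 4
N_2 = 1 + 4^2 + 4 + 4^2 = 37
N_3 = 1 + 37^2 + 37 + 37^2 = 2776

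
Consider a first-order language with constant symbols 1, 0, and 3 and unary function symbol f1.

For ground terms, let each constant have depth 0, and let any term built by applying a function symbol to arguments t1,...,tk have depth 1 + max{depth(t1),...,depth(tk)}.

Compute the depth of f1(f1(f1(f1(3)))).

depth(f1(3)) = 1 + depth(3) = 1 + 0 = 1
depth(f1(f1(3))) = 1 + depth(f1(3)) = 1 + 1 = 2
depth(f1(f1(f1(3)))) = 1 + depth(f1(f1(3))) = 1 + 2 = 3
depth(f1(f1(f1(f1(3))))) = 1 + depth(f1(f1(f1(3)))) = 1 + 3 = 4

4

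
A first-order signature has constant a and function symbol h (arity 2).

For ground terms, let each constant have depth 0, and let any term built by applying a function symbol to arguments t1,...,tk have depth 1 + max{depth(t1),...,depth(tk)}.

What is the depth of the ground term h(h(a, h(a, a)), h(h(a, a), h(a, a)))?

depth(h(a, a)) = 1 + max(0, 0) = 1
depth(h(a, h(a, a))) = 1 + max(0, 1) = 2
depth(h(h(a, a), h(a, a))) = 1 + max(1, 1) = 2
depth(h(h(a, h(a, a)), h(h(a, a), h(a, a)))) = 1 + max(2, 2) = 3

3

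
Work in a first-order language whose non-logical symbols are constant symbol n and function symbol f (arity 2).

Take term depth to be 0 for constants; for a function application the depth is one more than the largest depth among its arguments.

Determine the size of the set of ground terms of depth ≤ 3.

26

Write N_k for the number of ground terms of depth ≤ k. A term of depth ≤ k is either a constant or a function symbol applied to arguments of depth ≤ k−1, so N_k = 1 + N_{k-1}^2.
N_0 = 1
N_1 = 1 + 1^2 = 2
N_2 = 1 + 2^2 = 5
N_3 = 1 + 5^2 = 26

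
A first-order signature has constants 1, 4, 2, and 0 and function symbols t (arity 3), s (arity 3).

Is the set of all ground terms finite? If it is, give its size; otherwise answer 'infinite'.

The signature has at least one function symbol (t, arity 3) and at least one constant (1).
Iterating t gives infinitely many distinct ground terms: 1, t(1, 1, 1), t(t(1, 1, 1), t(1, 1, 1), t(1, 1, 1)), ...
So the Herbrand universe is infinite.

infinite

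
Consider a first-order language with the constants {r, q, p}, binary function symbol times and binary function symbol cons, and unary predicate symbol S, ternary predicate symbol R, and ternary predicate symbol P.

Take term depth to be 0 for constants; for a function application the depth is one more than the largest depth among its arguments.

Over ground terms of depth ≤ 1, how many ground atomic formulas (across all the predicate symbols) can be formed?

18543

First count ground terms of depth ≤ 1.
Count level by level. With function symbols times/2, cons/2, the terms of depth ≤ k are the 3 constants together with each function applied to depth-≤(k−1) tuples, so N_k = 3 + N_{k-1}^2 + N_{k-1}^2.
N_0 = 3
N_1 = 3 + 3^2 + 3^2 = 21
So |H| = 21.
Ground atoms are formed by filling each argument slot of a predicate with a term from H, so an r-ary predicate gives |H|^r atoms:
  S: 21;  R: 21^3 = 9261;  P: 21^3 = 9261
Total ground atoms: 21 + 9261 + 9261 = 18543.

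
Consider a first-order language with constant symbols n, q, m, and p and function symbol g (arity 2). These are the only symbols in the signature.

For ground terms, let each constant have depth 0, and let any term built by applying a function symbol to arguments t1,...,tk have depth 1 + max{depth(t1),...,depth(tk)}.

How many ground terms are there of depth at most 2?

If N_k denotes the number of depth-≤k ground terms, the 4 constants give N_0 = 4, and each function symbol of arity r contributes N_{k-1}^r new terms at level k: N_k = 4 + N_{k-1}^2.
N_0 = 4
N_1 = 4 + 4^2 = 20
N_2 = 4 + 20^2 = 404

404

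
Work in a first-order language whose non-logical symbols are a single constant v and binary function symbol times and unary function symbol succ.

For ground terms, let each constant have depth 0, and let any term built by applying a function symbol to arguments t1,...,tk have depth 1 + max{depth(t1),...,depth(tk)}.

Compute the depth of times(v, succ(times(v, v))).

3

depth(times(v, v)) = 1 + max(0, 0) = 1
depth(succ(times(v, v))) = 1 + depth(times(v, v)) = 1 + 1 = 2
depth(times(v, succ(times(v, v)))) = 1 + max(0, 2) = 3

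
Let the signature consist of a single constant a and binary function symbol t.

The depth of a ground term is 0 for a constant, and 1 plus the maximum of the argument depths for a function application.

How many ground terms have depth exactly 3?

Count level by level. With function symbols t/2, the terms of depth ≤ k are the 1 constant together with each function applied to depth-≤(k−1) tuples, so N_k = 1 + N_{k-1}^2.
N_0 = 1
N_1 = 1 + 1^2 = 2
N_2 = 1 + 2^2 = 5
N_3 = 1 + 5^2 = 26
Terms of depth exactly 3: N_3 − N_2 = 26 − 5 = 21.

21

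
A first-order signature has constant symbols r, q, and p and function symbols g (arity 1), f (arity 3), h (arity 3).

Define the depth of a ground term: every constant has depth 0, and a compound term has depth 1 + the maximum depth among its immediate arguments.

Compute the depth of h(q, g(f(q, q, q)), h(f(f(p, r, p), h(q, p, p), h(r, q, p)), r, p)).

depth(f(q, q, q)) = 1 + max(0, 0, 0) = 1
depth(g(f(q, q, q))) = 1 + depth(f(q, q, q)) = 1 + 1 = 2
depth(f(p, r, p)) = 1 + max(0, 0, 0) = 1
depth(h(q, p, p)) = 1 + max(0, 0, 0) = 1
depth(h(r, q, p)) = 1 + max(0, 0, 0) = 1
depth(f(f(p, r, p), h(q, p, p), h(r, q, p))) = 1 + max(1, 1, 1) = 2
depth(h(f(f(p, r, p), h(q, p, p), h(r, q, p)), r, p)) = 1 + max(2, 0, 0) = 3
depth(h(q, g(f(q, q, q)), h(f(f(p, r, p), h(q, p, p), h(r, q, p)), r, p))) = 1 + max(0, 2, 3) = 4

4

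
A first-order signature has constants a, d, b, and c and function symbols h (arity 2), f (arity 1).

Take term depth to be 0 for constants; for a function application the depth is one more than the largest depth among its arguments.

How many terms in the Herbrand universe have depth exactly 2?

580

Let N_k = |{terms of depth ≤ k}|. Then N_0 = 4 and N_k = 4 + N_{k-1}^2 + N_{k-1} for k ≥ 1 (one summand per function symbol, arity giving the exponent).
N_0 = 4
N_1 = 4 + 4^2 + 4 = 24
N_2 = 4 + 24^2 + 24 = 604
Terms of depth exactly 2: N_2 − N_1 = 604 − 24 = 580.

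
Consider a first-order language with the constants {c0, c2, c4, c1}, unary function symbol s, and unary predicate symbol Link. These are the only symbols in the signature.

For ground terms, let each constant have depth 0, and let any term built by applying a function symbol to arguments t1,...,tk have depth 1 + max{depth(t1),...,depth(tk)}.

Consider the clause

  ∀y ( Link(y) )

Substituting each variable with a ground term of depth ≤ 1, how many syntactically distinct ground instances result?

Ground terms of depth ≤ 1:
  If N_k denotes the number of depth-≤k ground terms, the 4 constants give N_0 = 4, and each function symbol of arity r contributes N_{k-1}^r new terms at level k: N_k = 4 + N_{k-1}.
  N_0 = 4
  N_1 = 4 + 4 = 8
So there are 8 ground terms available for substitution.
The variable y ranges independently over the available ground terms, and distinct assignments produce distinct instances.
Number of ground instances = 8.

8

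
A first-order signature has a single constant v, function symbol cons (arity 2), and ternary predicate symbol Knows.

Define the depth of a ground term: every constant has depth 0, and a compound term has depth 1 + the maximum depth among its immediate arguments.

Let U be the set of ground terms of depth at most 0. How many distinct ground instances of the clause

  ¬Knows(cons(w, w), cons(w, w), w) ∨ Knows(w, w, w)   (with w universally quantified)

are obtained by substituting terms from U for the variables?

Ground terms of depth ≤ 0:
  Let N_k count ground terms of depth at most k. Each non-constant term of depth ≤ k is some function symbol applied to depth-≤(k−1) arguments, giving N_k = 1 + N_{k-1}^2.
  N_0 = 1
  Explicitly: v.
So there is exactly 1 ground term available for substitution.
The variable w ranges independently over the available ground terms, and distinct assignments produce distinct instances.
Number of ground instances = 1.

1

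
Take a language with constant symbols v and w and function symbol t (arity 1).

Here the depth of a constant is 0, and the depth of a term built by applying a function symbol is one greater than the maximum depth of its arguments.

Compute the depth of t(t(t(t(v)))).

4

depth(t(v)) = 1 + depth(v) = 1 + 0 = 1
depth(t(t(v))) = 1 + depth(t(v)) = 1 + 1 = 2
depth(t(t(t(v)))) = 1 + depth(t(t(v))) = 1 + 2 = 3
depth(t(t(t(t(v))))) = 1 + depth(t(t(t(v)))) = 1 + 3 = 4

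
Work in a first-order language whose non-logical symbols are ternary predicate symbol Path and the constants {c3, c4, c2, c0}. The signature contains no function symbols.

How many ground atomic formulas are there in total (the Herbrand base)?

With no function symbols, the Herbrand universe is just the 4 constants.
Ground atoms per predicate: Path: 4^3 = 64.
Herbrand base size = 64 = 64.

64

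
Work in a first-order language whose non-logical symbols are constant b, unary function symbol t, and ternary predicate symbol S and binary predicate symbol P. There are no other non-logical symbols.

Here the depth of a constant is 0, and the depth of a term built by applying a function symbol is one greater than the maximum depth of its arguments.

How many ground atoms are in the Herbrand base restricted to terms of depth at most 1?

12

First count ground terms of depth ≤ 1.
Count level by level. With function symbols t/1, the terms of depth ≤ k are the 1 constant together with each function applied to depth-≤(k−1) tuples, so N_k = 1 + N_{k-1}.
N_0 = 1
N_1 = 1 + 1 = 2
So |H| = 2.
Each predicate of arity r yields |H|^r ground atoms (one per choice of an r-tuple from H):
  S: 2^3 = 8;  P: 2^2 = 4
Total ground atoms: 8 + 4 = 12.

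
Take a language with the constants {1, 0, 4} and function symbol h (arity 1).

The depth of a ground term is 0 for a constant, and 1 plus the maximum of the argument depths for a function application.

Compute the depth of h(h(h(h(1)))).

4

depth(h(1)) = 1 + depth(1) = 1 + 0 = 1
depth(h(h(1))) = 1 + depth(h(1)) = 1 + 1 = 2
depth(h(h(h(1)))) = 1 + depth(h(h(1))) = 1 + 2 = 3
depth(h(h(h(h(1))))) = 1 + depth(h(h(h(1)))) = 1 + 3 = 4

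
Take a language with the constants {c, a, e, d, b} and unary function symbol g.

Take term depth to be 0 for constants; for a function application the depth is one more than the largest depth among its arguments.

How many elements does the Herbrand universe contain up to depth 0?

If N_k denotes the number of depth-≤k ground terms, the 5 constants give N_0 = 5, and each function symbol of arity r contributes N_{k-1}^r new terms at level k: N_k = 5 + N_{k-1}.
N_0 = 5
Explicitly: c, a, e, d, b.

5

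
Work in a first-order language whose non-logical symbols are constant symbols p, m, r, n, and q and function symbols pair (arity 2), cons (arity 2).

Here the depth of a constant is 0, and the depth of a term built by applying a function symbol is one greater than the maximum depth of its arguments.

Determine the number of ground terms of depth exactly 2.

6000

Let N_k = |{terms of depth ≤ k}|. Then N_0 = 5 and N_k = 5 + N_{k-1}^2 + N_{k-1}^2 for k ≥ 1 (one summand per function symbol, arity giving the exponent).
N_0 = 5
N_1 = 5 + 5^2 + 5^2 = 55
N_2 = 5 + 55^2 + 55^2 = 6055
Terms of depth exactly 2: N_2 − N_1 = 6055 − 55 = 6000.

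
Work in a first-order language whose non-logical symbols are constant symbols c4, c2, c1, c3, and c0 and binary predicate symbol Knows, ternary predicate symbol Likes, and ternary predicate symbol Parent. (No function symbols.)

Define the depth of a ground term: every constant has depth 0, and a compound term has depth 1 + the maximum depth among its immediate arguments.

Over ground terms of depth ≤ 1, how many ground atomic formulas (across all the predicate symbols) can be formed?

275

First count ground terms of depth ≤ 1.
With no function symbols every ground term is a constant, so there are exactly 5 ground terms at every depth bound.
N_0 = 5
N_1 = 5
So |H| = 5.
For each predicate symbol, the number of ground atoms is |H| raised to its arity; summing:
  Knows: 5^2 = 25;  Likes: 5^3 = 125;  Parent: 5^3 = 125
Total ground atoms: 25 + 125 + 125 = 275.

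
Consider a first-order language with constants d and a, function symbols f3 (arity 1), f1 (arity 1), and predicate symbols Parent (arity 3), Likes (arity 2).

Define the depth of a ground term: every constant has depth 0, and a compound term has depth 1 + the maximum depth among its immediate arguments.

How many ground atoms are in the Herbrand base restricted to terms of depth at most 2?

First count ground terms of depth ≤ 2.
Count level by level. With function symbols f3/1, f1/1, the terms of depth ≤ k are the 2 constants together with each function applied to depth-≤(k−1) tuples, so N_k = 2 + N_{k-1} + N_{k-1}.
N_0 = 2
N_1 = 2 + 2 + 2 = 6
N_2 = 2 + 6 + 6 = 14
So |H| = 14.
For each predicate symbol, the number of ground atoms is |H| raised to its arity; summing:
  Parent: 14^3 = 2744;  Likes: 14^2 = 196
Total ground atoms: 2744 + 196 = 2940.

2940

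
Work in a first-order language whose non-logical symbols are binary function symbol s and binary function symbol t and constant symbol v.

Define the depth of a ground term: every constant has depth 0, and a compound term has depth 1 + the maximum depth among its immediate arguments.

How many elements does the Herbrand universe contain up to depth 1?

If N_k denotes the number of depth-≤k ground terms, the 1 constant gives N_0 = 1, and each function symbol of arity r contributes N_{k-1}^r new terms at level k: N_k = 1 + N_{k-1}^2 + N_{k-1}^2.
N_0 = 1
N_1 = 1 + 1^2 + 1^2 = 3

3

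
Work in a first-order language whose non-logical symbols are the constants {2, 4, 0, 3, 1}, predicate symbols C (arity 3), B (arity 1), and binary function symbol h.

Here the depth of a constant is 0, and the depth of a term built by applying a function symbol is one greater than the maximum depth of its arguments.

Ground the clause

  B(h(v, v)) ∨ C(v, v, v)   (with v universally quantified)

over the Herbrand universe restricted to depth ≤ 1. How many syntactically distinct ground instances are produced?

30

Ground terms of depth ≤ 1:
  Let N_k = |{terms of depth ≤ k}|. Then N_0 = 5 and N_k = 5 + N_{k-1}^2 for k ≥ 1 (one summand per function symbol, arity giving the exponent).
  N_0 = 5
  N_1 = 5 + 5^2 = 30
So there are 30 ground terms available for substitution.
The body mentions the single quantified variable v; since ground terms form a free algebra, no two substitutions collapse to the same formula.
Number of ground instances = 30.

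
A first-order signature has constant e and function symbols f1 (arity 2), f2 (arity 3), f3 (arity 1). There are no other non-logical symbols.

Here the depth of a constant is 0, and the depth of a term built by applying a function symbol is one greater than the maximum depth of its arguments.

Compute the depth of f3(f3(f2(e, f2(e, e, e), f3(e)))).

depth(f2(e, e, e)) = 1 + max(0, 0, 0) = 1
depth(f3(e)) = 1 + depth(e) = 1 + 0 = 1
depth(f2(e, f2(e, e, e), f3(e))) = 1 + max(0, 1, 1) = 2
depth(f3(f2(e, f2(e, e, e), f3(e)))) = 1 + depth(f2(e, f2(e, e, e), f3(e))) = 1 + 2 = 3
depth(f3(f3(f2(e, f2(e, e, e), f3(e))))) = 1 + depth(f3(f2(e, f2(e, e, e), f3(e)))) = 1 + 3 = 4

4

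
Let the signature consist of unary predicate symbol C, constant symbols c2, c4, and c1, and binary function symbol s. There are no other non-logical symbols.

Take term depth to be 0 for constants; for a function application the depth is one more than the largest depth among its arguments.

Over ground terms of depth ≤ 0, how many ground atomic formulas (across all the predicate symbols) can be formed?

First count ground terms of depth ≤ 0.
Let N_k count ground terms of depth at most k. Each non-constant term of depth ≤ k is some function symbol applied to depth-≤(k−1) arguments, giving N_k = 3 + N_{k-1}^2.
N_0 = 3
So |H| = 3.
Ground atoms are formed by filling each argument slot of a predicate with a term from H, so an r-ary predicate gives |H|^r atoms:
  C: 3
Total ground atoms: 3.

3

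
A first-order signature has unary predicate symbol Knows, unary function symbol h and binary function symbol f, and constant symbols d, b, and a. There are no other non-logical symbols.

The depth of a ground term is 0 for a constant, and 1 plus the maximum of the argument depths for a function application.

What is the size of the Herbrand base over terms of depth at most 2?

243

First count ground terms of depth ≤ 2.
If N_k denotes the number of depth-≤k ground terms, the 3 constants give N_0 = 3, and each function symbol of arity r contributes N_{k-1}^r new terms at level k: N_k = 3 + N_{k-1} + N_{k-1}^2.
N_0 = 3
N_1 = 3 + 3 + 3^2 = 15
N_2 = 3 + 15 + 15^2 = 243
So |H| = 243.
Each predicate of arity r yields |H|^r ground atoms (one per choice of an r-tuple from H):
  Knows: 243
Total ground atoms: 243.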